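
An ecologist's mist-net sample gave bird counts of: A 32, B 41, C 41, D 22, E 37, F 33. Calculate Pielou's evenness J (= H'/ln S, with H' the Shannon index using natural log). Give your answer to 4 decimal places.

0.9892

Total N = 32+41+41+22+37+33 = 206, so the proportions are 0.1553398, 0.1990291, 0.1990291, 0.1067961, 0.1796117, 0.1601942 (working shown to 7 dp, full precision carried).
H' = −Σ pᵢ ln pᵢ = −((-0.2892645) + (-0.3212935) + (-0.3212935) + (-0.2388852) + (-0.3083857) + (-0.2933746)) = 1.7724970.
With S = 6 species, ln S = 1.7917595, so J = 1.7724970/1.7917595 = 0.9892494, i.e. 0.9892 to 4 decimal places.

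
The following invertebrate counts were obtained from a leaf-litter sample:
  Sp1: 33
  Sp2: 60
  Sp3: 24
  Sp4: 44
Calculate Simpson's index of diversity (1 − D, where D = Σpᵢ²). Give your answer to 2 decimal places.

0.72

Total N = 33+60+24+44 = 161, so the proportions are 0.205, 0.3727, 0.1491, 0.2733 (working shown to 4 dp, full precision carried).
D = 0.205² + 0.3727² + 0.1491² + 0.2733² = 0.0420 + 0.1389 + 0.0222 + 0.0747 = 0.2778.
So 1 − D = 0.7222, i.e. 0.72 to 2 decimal places.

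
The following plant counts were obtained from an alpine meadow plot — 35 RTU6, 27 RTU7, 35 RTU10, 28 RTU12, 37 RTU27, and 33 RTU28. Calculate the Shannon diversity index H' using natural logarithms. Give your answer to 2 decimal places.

Total N = 35+27+35+28+37+33 = 195, so the proportions are 0.1795, 0.1385, 0.1795, 0.1436, 0.1897, 0.1692 (working shown to 4 dp, full precision carried).
Each pᵢ ln pᵢ term: 0.1795×(-1.7177)=-0.3083, 0.1385×(-1.9772)=-0.2738, 0.1795×(-1.7177)=-0.3083, 0.1436×(-1.9408)=-0.2787, 0.1897×(-1.6621)=-0.3154, 0.1692×(-1.7765)=-0.3006.
Sum = -1.7850, so H' = 1.79.

1.79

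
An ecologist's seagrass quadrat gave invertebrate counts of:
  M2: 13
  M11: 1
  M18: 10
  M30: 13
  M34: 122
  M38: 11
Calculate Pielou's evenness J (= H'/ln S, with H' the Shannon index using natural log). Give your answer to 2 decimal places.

Total N = 13+1+10+13+122+11 = 170, so the proportions are 0.0765, 0.0059, 0.0588, 0.0765, 0.7176, 0.0647 (working shown to 4 dp, full precision carried).
H' = −Σ pᵢ ln pᵢ = −((-0.1966) + (-0.0302) + (-0.1667) + (-0.1966) + (-0.2381) + (-0.1772)) = 1.0053.
With S = 6 species, ln S = 1.7918, so J = 1.0053/1.7918 = 0.5611, i.e. 0.56 to 2 decimal places.

0.56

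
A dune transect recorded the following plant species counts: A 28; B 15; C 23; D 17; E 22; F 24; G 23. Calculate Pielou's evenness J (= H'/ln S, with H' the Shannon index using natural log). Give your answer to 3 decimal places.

Total N = 28+15+23+17+22+24+23 = 152, so the proportions are 0.18421, 0.09868, 0.15132, 0.11184, 0.14474, 0.15789, 0.15132 (working shown to 5 dp, full precision carried).
H' = −Σ pᵢ ln pᵢ = −((-0.31162) + (-0.22854) + (-0.28574) + (-0.24501) + (-0.27975) + (-0.29145) + (-0.28574)) = 1.92785.
With S = 7 species, ln S = 1.94591, so J = 1.92785/1.94591 = 0.99072, i.e. 0.991 to 3 decimal places.

0.991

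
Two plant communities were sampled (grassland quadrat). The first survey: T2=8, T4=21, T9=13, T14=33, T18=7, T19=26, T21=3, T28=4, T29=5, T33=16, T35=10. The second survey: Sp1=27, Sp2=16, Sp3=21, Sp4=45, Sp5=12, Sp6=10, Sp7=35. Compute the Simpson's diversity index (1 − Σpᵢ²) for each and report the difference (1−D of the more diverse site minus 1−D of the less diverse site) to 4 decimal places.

0.0428

The first survey: N=146, proportions 0.054795, 0.143836, 0.089041, 0.226027, 0.047945, 0.178082, 0.020548, 0.027397, 0.034247, 0.109589, 0.068493, giving 1−D = 0.864233 (working shown to 6 dp, full precision carried).
The second survey: N=166, proportions 0.162651, 0.096386, 0.126506, 0.271084, 0.072289, 0.060241, 0.210843, giving 1−D = 0.821454.
Difference = |0.864233 − 0.821454| = 0.042779, i.e. 0.0428 to 4 decimal places.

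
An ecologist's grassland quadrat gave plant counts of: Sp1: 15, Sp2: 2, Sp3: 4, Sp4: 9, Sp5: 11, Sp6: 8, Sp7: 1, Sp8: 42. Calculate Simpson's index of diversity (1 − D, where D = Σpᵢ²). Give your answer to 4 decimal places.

Total N = 15+2+4+9+11+8+1+42 = 92, so the proportions are 0.163043, 0.021739, 0.043478, 0.097826, 0.119565, 0.086957, 0.01087, 0.456522 (working shown to 6 dp, full precision carried).
D = 0.163043² + 0.021739² + 0.043478² + 0.097826² + 0.119565² + 0.086957² + 0.01087² + 0.456522² = 0.026583 + 0.000473 + 0.001890 + 0.009570 + 0.014296 + 0.007561 + 0.000118 + 0.208412 = 0.268904.
So 1 − D = 0.731096, i.e. 0.7311 to 4 decimal places.

0.7311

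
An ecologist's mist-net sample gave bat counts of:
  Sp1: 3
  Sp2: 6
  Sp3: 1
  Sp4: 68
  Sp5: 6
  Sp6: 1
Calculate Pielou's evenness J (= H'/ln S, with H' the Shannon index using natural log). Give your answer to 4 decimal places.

0.4327

Total N = 3+6+1+68+6+1 = 85, so the proportions are 0.035294, 0.070588, 0.011765, 0.8, 0.070588, 0.011765 (working shown to 6 dp, full precision carried).
H' = −Σ pᵢ ln pᵢ = −((-0.118025) + (-0.187122) + (-0.052266) + (-0.178515) + (-0.187122) + (-0.052266)) = 0.775316.
With S = 6 species, ln S = 1.791759, so J = 0.775316/1.791759 = 0.432712, i.e. 0.4327 to 4 decimal places.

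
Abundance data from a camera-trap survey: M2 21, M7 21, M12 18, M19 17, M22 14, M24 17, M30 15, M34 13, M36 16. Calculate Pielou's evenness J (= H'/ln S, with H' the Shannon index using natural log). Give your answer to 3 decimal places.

Total N = 21+21+18+17+14+17+15+13+16 = 152, so the proportions are 0.13816, 0.13816, 0.11842, 0.11184, 0.09211, 0.11184, 0.09868, 0.08553, 0.10526 (working shown to 5 dp, full precision carried).
H' = −Σ pᵢ ln pᵢ = −((-0.27346) + (-0.27346) + (-0.25265) + (-0.24501) + (-0.21965) + (-0.24501) + (-0.22854) + (-0.21030) + (-0.23698)) = 2.18507.
With S = 9 species, ln S = 2.19722, so J = 2.18507/2.19722 = 0.99447, i.e. 0.994 to 3 decimal places.

0.994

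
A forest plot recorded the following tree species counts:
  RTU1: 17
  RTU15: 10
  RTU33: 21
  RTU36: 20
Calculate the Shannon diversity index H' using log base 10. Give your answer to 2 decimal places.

0.59

Total N = 17+10+21+20 = 68, so the proportions are 0.25, 0.1471, 0.3088, 0.2941 (working shown to 4 dp, full precision carried).
Each pᵢ log₁₀ pᵢ term: 0.25×(-0.6021)=-0.1505, 0.1471×(-0.8325)=-0.1224, 0.3088×(-0.5103)=-0.1576, 0.2941×(-0.5315)=-0.1563.
Sum = -0.5868, so H' = 0.59.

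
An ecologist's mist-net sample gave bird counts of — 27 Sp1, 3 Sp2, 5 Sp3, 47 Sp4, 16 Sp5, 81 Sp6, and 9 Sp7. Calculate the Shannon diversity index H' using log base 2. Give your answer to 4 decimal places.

2.1723

Total N = 27+3+5+47+16+81+9 = 188, so the proportions are 0.143617, 0.015957, 0.026596, 0.25, 0.085106, 0.430851, 0.047872 (working shown to 6 dp, full precision carried).
Each pᵢ log₂ pᵢ term: 0.143617×(-2.799701)=-0.402085, 0.015957×(-5.969626)=-0.095260, 0.026596×(-5.232661)=-0.139167, 0.25×(-2.000000)=-0.500000, 0.085106×(-3.554589)=-0.302518, 0.430851×(-1.214739)=-0.523372, 0.047872×(-4.384664)=-0.209904.
Sum = -2.172305, so H' = 2.1723.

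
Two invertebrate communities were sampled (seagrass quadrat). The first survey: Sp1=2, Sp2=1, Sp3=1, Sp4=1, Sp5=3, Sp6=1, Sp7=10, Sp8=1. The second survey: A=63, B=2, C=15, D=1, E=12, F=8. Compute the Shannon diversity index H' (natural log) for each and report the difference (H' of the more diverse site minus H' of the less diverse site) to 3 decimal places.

0.455

The first survey: N=20, proportions 0.1, 0.05, 0.05, 0.05, 0.15, 0.05, 0.5, 0.05, giving H' = 1.61033 (working shown to 5 dp, full precision carried).
The second survey: N=101, proportions 0.62376, 0.0198, 0.14851, 0.0099, 0.11881, 0.07921, giving H' = 1.15493.
Difference = |1.61033 − 1.15493| = 0.45540, i.e. 0.455 to 3 decimal places.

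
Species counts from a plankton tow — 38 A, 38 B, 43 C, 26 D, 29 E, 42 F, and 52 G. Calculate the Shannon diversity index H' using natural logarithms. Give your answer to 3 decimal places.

Total N = 38+38+43+26+29+42+52 = 268, so the proportions are 0.14179, 0.14179, 0.16045, 0.09701, 0.10821, 0.15672, 0.19403 (working shown to 5 dp, full precision carried).
Each pᵢ ln pᵢ term: 0.14179×(-1.95340)=-0.27697, 0.14179×(-1.95340)=-0.27697, 0.16045×(-1.82979)=-0.29359, 0.09701×(-2.33289)=-0.22633, 0.10821×(-2.22369)=-0.24062, 0.15672×(-1.85332)=-0.29045, 0.19403×(-1.63974)=-0.31816.
Sum = -1.92309, so H' = 1.923.

1.923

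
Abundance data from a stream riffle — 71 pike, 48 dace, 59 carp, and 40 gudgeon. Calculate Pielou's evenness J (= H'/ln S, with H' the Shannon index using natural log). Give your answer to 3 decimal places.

0.983

Total N = 71+48+59+40 = 218, so the proportions are 0.32569, 0.22018, 0.27064, 0.18349 (working shown to 5 dp, full precision carried).
H' = −Σ pᵢ ln pᵢ = −((-0.36536) + (-0.33320) + (-0.35372) + (-0.31112)) = 1.36340.
With S = 4 species, ln S = 1.38629, so J = 1.36340/1.38629 = 0.98349, i.e. 0.983 to 3 decimal places.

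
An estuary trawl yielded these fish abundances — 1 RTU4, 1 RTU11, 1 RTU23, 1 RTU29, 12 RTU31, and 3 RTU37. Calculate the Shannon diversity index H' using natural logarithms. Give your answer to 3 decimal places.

1.202

Total N = 1+1+1+1+12+3 = 19, so the proportions are 0.05263, 0.05263, 0.05263, 0.05263, 0.63158, 0.15789 (working shown to 5 dp, full precision carried).
Each pᵢ ln pᵢ term: 0.05263×(-2.94444)=-0.15497, 0.05263×(-2.94444)=-0.15497, 0.05263×(-2.94444)=-0.15497, 0.05263×(-2.94444)=-0.15497, 0.63158×(-0.45953)=-0.29023, 0.15789×(-1.84583)=-0.29145.
Sum = -1.20156, so H' = 1.202.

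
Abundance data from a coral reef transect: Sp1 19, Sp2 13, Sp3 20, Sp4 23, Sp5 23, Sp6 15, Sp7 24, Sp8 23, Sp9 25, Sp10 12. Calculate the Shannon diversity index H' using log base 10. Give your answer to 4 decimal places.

0.9878

Total N = 19+13+20+23+23+15+24+23+25+12 = 197, so the proportions are 0.096447, 0.06599, 0.101523, 0.116751, 0.116751, 0.076142, 0.121827, 0.116751, 0.126904, 0.060914 (working shown to 6 dp, full precision carried).
Each pᵢ log₁₀ pᵢ term: 0.096447×(-1.015713)=-0.097962, 0.06599×(-1.180523)=-0.077903, 0.101523×(-0.993436)=-0.100856, 0.116751×(-0.932738)=-0.108898, 0.116751×(-0.932738)=-0.108898, 0.076142×(-1.118375)=-0.085155, 0.121827×(-0.914255)=-0.111381, 0.116751×(-0.932738)=-0.108898, 0.126904×(-0.896526)=-0.113772, 0.060914×(-1.215285)=-0.074028.
Sum = -0.987753, so H' = 0.9878.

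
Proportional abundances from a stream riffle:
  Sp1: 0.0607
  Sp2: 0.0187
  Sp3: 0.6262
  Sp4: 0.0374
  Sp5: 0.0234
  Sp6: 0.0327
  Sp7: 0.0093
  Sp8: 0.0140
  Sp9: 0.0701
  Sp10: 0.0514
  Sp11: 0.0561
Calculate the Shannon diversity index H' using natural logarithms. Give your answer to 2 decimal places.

Each pᵢ ln pᵢ term (working shown to 4 dp, full precision carried): 0.0607×(-2.8018)=-0.1701, 0.0187×(-3.9792)=-0.0744, 0.6262×(-0.4681)=-0.2931, 0.0374×(-3.2861)=-0.1229, 0.0234×(-3.7550)=-0.0879, 0.0327×(-3.4204)=-0.1118, 0.0093×(-4.6777)=-0.0435, 0.014×(-4.2687)=-0.0598, 0.0701×(-2.6578)=-0.1863, 0.0514×(-2.9681)=-0.1526, 0.0561×(-2.8806)=-0.1616.
Sum = -1.4640, so H' = 1.46.

1.46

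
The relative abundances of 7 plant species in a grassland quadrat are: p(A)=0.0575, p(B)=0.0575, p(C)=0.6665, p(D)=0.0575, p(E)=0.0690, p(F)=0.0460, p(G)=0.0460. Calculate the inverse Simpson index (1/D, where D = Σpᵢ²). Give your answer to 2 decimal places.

2.16

D = 0.0575² + 0.0575² + 0.6665² + 0.0575² + 0.069² + 0.046² + 0.046² = 0.00331 + 0.00331 + 0.44422 + 0.00331 + 0.00476 + 0.00212 + 0.00212 = 0.46313 (working shown to 5 dp, full precision carried).
So 1/D = 2.1592, i.e. 2.16 to 2 decimal places.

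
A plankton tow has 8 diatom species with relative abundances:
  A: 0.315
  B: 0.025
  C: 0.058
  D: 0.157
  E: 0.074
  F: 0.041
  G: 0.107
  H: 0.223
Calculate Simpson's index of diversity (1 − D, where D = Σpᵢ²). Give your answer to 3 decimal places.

0.804

D = 0.315² + 0.025² + 0.058² + 0.157² + 0.074² + 0.041² + 0.107² + 0.223² = 0.09923 + 0.00063 + 0.00336 + 0.02465 + 0.00548 + 0.00168 + 0.01145 + 0.04973 = 0.19620 (working shown to 5 dp, full precision carried).
So 1 − D = 0.80380, i.e. 0.804 to 3 decimal places.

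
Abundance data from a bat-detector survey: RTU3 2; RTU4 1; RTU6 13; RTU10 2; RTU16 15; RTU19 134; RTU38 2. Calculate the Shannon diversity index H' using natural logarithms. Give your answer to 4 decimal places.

0.7841

Total N = 2+1+13+2+15+134+2 = 169, so the proportions are 0.011834, 0.005917, 0.076923, 0.011834, 0.088757, 0.792899, 0.011834 (working shown to 6 dp, full precision carried).
Each pᵢ ln pᵢ term: 0.011834×(-4.436752)=-0.052506, 0.005917×(-5.129899)=-0.030354, 0.076923×(-2.564949)=-0.197304, 0.011834×(-4.436752)=-0.052506, 0.088757×(-2.421849)=-0.214957, 0.792899×(-0.232059)=-0.183999, 0.011834×(-4.436752)=-0.052506.
Sum = -0.784132, so H' = 0.7841.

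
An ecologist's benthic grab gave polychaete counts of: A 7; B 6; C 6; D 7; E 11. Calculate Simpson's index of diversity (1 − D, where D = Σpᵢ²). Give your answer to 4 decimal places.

0.7874

Total N = 7+6+6+7+11 = 37, so the proportions are 0.189189, 0.162162, 0.162162, 0.189189, 0.297297 (working shown to 6 dp, full precision carried).
D = 0.189189² + 0.162162² + 0.162162² + 0.189189² + 0.297297² = 0.035793 + 0.026297 + 0.026297 + 0.035793 + 0.088386 = 0.212564.
So 1 − D = 0.787436, i.e. 0.7874 to 4 decimal places.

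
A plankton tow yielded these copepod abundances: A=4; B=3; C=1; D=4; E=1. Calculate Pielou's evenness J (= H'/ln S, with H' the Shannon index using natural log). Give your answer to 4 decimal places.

Total N = 4+3+1+4+1 = 13, so the proportions are 0.307692, 0.230769, 0.076923, 0.307692, 0.076923 (working shown to 6 dp, full precision carried).
H' = −Σ pᵢ ln pᵢ = −((-0.362663) + (-0.338385) + (-0.197304) + (-0.362663) + (-0.197304)) = 1.458319.
With S = 5 species, ln S = 1.609438, so J = 1.458319/1.609438 = 0.906105, i.e. 0.9061 to 4 decimal places.

0.9061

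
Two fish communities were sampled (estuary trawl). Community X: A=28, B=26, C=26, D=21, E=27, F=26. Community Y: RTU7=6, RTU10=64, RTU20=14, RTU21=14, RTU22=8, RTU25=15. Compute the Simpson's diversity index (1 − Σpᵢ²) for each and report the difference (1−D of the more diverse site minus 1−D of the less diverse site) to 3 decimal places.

0.161

Community X: N=154, proportions 0.18182, 0.16883, 0.16883, 0.13636, 0.17532, 0.16883, giving 1−D = 0.83210 (working shown to 5 dp, full precision carried).
Community Y: N=121, proportions 0.04959, 0.52893, 0.1157, 0.1157, 0.06612, 0.12397, giving 1−D = 0.67127.
Difference = |0.83210 − 0.67127| = 0.16083, i.e. 0.161 to 3 decimal places.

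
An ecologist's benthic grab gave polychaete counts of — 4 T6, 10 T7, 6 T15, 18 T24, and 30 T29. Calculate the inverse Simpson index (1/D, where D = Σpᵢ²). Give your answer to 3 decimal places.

Total N = 4+10+6+18+30 = 68, so the proportions are 0.0588235, 0.1470588, 0.0882353, 0.2647059, 0.4411765 (working shown to 7 dp, full precision carried).
D = 0.0588235² + 0.1470588² + 0.0882353² + 0.2647059² + 0.4411765² = 0.0034602 + 0.0216263 + 0.0077855 + 0.0700692 + 0.1946367 = 0.2975779.
So 1/D = 3.36047, i.e. 3.360 to 3 decimal places.

3.360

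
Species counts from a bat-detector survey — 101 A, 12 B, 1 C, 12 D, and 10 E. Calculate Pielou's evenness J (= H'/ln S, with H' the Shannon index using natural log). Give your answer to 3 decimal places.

Total N = 101+12+1+12+10 = 136, so the proportions are 0.74265, 0.08824, 0.00735, 0.08824, 0.07353 (working shown to 5 dp, full precision carried).
H' = −Σ pᵢ ln pᵢ = −((-0.22096) + (-0.21421) + (-0.03612) + (-0.21421) + (-0.19192)) = 0.87743.
With S = 5 species, ln S = 1.60944, so J = 0.87743/1.60944 = 0.54518, i.e. 0.545 to 3 decimal places.

0.545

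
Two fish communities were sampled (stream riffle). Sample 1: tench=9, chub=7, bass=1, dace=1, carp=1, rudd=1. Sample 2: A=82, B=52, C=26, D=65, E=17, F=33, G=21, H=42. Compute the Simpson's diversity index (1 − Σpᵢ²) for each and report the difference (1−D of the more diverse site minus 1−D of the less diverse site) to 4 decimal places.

Sample 1: N=20, proportions 0.45, 0.35, 0.05, 0.05, 0.05, 0.05, giving 1−D = 0.665000 (working shown to 6 dp, full precision carried).
Sample 2: N=338, proportions 0.242604, 0.153846, 0.076923, 0.192308, 0.050296, 0.097633, 0.06213, 0.12426, giving 1−D = 0.843213.
Difference = |0.665000 − 0.843213| = 0.178213, i.e. 0.1782 to 4 decimal places.

0.1782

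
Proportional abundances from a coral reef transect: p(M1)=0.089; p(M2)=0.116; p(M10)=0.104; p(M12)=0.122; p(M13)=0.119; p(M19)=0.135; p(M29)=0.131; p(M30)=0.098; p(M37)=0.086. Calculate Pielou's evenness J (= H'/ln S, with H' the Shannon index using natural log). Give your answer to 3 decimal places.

0.995

H' = −Σ pᵢ ln pᵢ = −((-0.21530) + (-0.24988) + (-0.23539) + (-0.25666) + (-0.25331) + (-0.27033) + (-0.26627) + (-0.22763) + (-0.21099)) = 2.18576 (working shown to 5 dp, full precision carried).
With S = 9 species, ln S = 2.19722, so J = 2.18576/2.19722 = 0.99478, i.e. 0.995 to 3 decimal places.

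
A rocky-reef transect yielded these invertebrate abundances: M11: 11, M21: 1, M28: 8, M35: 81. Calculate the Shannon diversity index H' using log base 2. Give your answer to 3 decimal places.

Total N = 11+1+8+81 = 101, so the proportions are 0.10891, 0.0099, 0.07921, 0.80198 (working shown to 5 dp, full precision carried).
Each pᵢ log₂ pᵢ term: 0.10891×(-3.19878)=-0.34838, 0.0099×(-6.65821)=-0.06592, 0.07921×(-3.65821)=-0.28976, 0.80198×(-0.31836)=-0.25532.
Sum = -0.95938, so H' = 0.959.

0.959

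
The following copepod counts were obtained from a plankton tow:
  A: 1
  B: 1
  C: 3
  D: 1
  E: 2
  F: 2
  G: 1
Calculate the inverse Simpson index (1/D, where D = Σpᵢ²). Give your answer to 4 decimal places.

Total N = 1+1+3+1+2+2+1 = 11, so the proportions are 0.09090909, 0.09090909, 0.27272727, 0.09090909, 0.18181818, 0.18181818, 0.09090909 (working shown to 8 dp, full precision carried).
D = 0.09090909² + 0.09090909² + 0.27272727² + 0.09090909² + 0.18181818² + 0.18181818² + 0.09090909² = 0.00826446 + 0.00826446 + 0.07438017 + 0.00826446 + 0.03305785 + 0.03305785 + 0.00826446 = 0.17355372.
So 1/D = 5.761905, i.e. 5.7619 to 4 decimal places.

5.7619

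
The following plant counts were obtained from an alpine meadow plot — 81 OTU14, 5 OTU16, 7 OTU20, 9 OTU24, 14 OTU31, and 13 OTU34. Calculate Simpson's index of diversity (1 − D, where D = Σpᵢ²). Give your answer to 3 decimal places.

Total N = 81+5+7+9+14+13 = 129, so the proportions are 0.62791, 0.03876, 0.05426, 0.06977, 0.10853, 0.10078 (working shown to 5 dp, full precision carried).
D = 0.62791² + 0.03876² + 0.05426² + 0.06977² + 0.10853² + 0.10078² = 0.39427 + 0.00150 + 0.00294 + 0.00487 + 0.01178 + 0.01016 = 0.42552.
So 1 − D = 0.57448, i.e. 0.574 to 3 decimal places.

0.574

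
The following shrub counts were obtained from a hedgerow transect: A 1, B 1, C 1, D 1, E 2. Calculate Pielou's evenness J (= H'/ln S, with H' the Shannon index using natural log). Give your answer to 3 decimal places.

Total N = 1+1+1+1+2 = 6, so the proportions are 0.16667, 0.16667, 0.16667, 0.16667, 0.33333 (working shown to 5 dp, full precision carried).
H' = −Σ pᵢ ln pᵢ = −((-0.29863) + (-0.29863) + (-0.29863) + (-0.29863) + (-0.36620)) = 1.56071.
With S = 5 species, ln S = 1.60944, so J = 1.56071/1.60944 = 0.96972, i.e. 0.970 to 3 decimal places.

0.970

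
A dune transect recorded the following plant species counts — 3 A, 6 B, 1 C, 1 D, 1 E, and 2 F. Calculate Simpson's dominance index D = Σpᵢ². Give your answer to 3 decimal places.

0.265

Total N = 3+6+1+1+1+2 = 14, so the proportions are 0.21429, 0.42857, 0.07143, 0.07143, 0.07143, 0.14286 (working shown to 5 dp, full precision carried).
D = 0.21429² + 0.42857² + 0.07143² + 0.07143² + 0.07143² + 0.14286² = 0.04592 + 0.18367 + 0.00510 + 0.00510 + 0.00510 + 0.02041 = 0.26531.
To 3 decimal places, D = 0.265.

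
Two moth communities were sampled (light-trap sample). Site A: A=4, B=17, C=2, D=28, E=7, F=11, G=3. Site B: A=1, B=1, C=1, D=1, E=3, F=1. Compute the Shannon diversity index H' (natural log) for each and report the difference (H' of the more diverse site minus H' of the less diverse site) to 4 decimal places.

0.0532

Site A: N=72, proportions 0.055556, 0.236111, 0.027778, 0.388889, 0.097222, 0.152778, 0.041667, giving H' = 1.614279 (working shown to 6 dp, full precision carried).
Site B: N=8, proportions 0.125, 0.125, 0.125, 0.125, 0.375, 0.125, giving H' = 1.667462.
Difference = |1.614279 − 1.667462| = 0.053183, i.e. 0.0532 to 4 decimal places.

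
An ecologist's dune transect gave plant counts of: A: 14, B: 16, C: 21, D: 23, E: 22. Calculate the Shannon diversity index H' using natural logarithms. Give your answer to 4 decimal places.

1.5918

Total N = 14+16+21+23+22 = 96, so the proportions are 0.145833, 0.166667, 0.21875, 0.239583, 0.229167 (working shown to 6 dp, full precision carried).
Each pᵢ ln pᵢ term: 0.145833×(-1.925291)=-0.280772, 0.166667×(-1.791759)=-0.298627, 0.21875×(-1.519826)=-0.332462, 0.239583×(-1.428854)=-0.342330, 0.229167×(-1.473306)=-0.337633.
Sum = -1.591822, so H' = 1.5918.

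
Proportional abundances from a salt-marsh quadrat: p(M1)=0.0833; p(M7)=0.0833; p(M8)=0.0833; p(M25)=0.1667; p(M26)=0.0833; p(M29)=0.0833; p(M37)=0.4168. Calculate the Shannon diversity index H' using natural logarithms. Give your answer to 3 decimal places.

1.699

Each pᵢ ln pᵢ term (working shown to 5 dp, full precision carried): 0.0833×(-2.48531)=-0.20703, 0.0833×(-2.48531)=-0.20703, 0.0833×(-2.48531)=-0.20703, 0.1667×(-1.79156)=-0.29865, 0.0833×(-2.48531)=-0.20703, 0.0833×(-2.48531)=-0.20703, 0.4168×(-0.87515)=-0.36476.
Sum = -1.69855, so H' = 1.699.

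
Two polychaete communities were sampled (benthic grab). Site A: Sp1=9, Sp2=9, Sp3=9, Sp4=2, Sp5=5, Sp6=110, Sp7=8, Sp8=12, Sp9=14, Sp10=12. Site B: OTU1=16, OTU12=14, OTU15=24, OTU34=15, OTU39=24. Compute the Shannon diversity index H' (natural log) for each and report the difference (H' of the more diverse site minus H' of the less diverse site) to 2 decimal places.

Site A: N=190, proportions 0.0474, 0.0474, 0.0474, 0.0105, 0.0263, 0.5789, 0.0421, 0.0632, 0.0737, 0.0632, giving H' = 1.5679 (working shown to 4 dp, full precision carried).
Site B: N=93, proportions 0.172, 0.1505, 0.2581, 0.1613, 0.2581, giving H' = 1.5812.
Difference = |1.5679 − 1.5812| = 0.0133, i.e. 0.01 to 2 decimal places.

0.01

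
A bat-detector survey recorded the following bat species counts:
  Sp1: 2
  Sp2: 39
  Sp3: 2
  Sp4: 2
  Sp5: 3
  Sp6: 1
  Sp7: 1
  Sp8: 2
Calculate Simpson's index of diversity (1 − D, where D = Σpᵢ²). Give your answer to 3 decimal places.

0.428

Total N = 2+39+2+2+3+1+1+2 = 52, so the proportions are 0.03846, 0.75, 0.03846, 0.03846, 0.05769, 0.01923, 0.01923, 0.03846 (working shown to 5 dp, full precision carried).
D = 0.03846² + 0.75² + 0.03846² + 0.03846² + 0.05769² + 0.01923² + 0.01923² + 0.03846² = 0.00148 + 0.56250 + 0.00148 + 0.00148 + 0.00333 + 0.00037 + 0.00037 + 0.00148 = 0.57249.
So 1 − D = 0.42751, i.e. 0.428 to 3 decimal places.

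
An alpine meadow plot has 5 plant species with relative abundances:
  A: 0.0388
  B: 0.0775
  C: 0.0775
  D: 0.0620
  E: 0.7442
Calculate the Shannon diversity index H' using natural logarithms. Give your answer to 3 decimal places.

0.915

Each pᵢ ln pᵢ term (working shown to 5 dp, full precision carried): 0.0388×(-3.24934)=-0.12607, 0.0775×(-2.55748)=-0.19820, 0.0775×(-2.55748)=-0.19820, 0.062×(-2.78062)=-0.17240, 0.7442×(-0.29545)=-0.21987.
Sum = -0.91475, so H' = 0.915.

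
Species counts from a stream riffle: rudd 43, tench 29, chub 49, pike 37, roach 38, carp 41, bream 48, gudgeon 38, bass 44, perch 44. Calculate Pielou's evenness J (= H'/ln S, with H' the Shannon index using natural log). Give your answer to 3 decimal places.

0.996

Total N = 43+29+49+37+38+41+48+38+44+44 = 411, so the proportions are 0.10462, 0.07056, 0.11922, 0.09002, 0.09246, 0.09976, 0.11679, 0.09246, 0.10706, 0.10706 (working shown to 5 dp, full precision carried).
H' = −Σ pᵢ ln pᵢ = −((-0.23617) + (-0.18707) + (-0.25356) + (-0.21675) + (-0.22014) + (-0.22994) + (-0.25079) + (-0.22014) + (-0.23921) + (-0.23921)) = 2.29298.
With S = 10 species, ln S = 2.30259, so J = 2.29298/2.30259 = 0.99583, i.e. 0.996 to 3 decimal places.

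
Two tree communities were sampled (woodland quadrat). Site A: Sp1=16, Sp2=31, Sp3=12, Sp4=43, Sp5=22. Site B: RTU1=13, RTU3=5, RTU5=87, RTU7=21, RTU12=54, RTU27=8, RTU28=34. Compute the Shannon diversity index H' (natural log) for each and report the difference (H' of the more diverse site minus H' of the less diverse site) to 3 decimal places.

0.082

Site A: N=124, proportions 0.12903, 0.25, 0.09677, 0.34677, 0.17742, giving H' = 1.51086 (working shown to 5 dp, full precision carried).
Site B: N=222, proportions 0.05856, 0.02252, 0.39189, 0.09459, 0.24324, 0.03604, 0.15315, giving H' = 1.59278.
Difference = |1.51086 − 1.59278| = 0.08192, i.e. 0.082 to 3 decimal places.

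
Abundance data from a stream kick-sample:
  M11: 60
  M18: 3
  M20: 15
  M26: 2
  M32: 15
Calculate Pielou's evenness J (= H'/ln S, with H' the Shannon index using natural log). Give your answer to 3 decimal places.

Total N = 60+3+15+2+15 = 95, so the proportions are 0.63158, 0.03158, 0.15789, 0.02105, 0.15789 (working shown to 5 dp, full precision carried).
H' = −Σ pᵢ ln pᵢ = −((-0.29023) + (-0.10911) + (-0.29145) + (-0.08128) + (-0.29145)) = 1.06352.
With S = 5 species, ln S = 1.60944, so J = 1.06352/1.60944 = 0.66080, i.e. 0.661 to 3 decimal places.

0.661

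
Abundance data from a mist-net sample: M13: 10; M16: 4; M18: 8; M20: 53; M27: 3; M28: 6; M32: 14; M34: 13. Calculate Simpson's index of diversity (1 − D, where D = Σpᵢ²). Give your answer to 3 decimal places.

0.724

Total N = 10+4+8+53+3+6+14+13 = 111, so the proportions are 0.09009, 0.03604, 0.07207, 0.47748, 0.02703, 0.05405, 0.12613, 0.11712 (working shown to 5 dp, full precision carried).
D = 0.09009² + 0.03604² + 0.07207² + 0.47748² + 0.02703² + 0.05405² + 0.12613² + 0.11712² = 0.00812 + 0.00130 + 0.00519 + 0.22798 + 0.00073 + 0.00292 + 0.01591 + 0.01372 = 0.27587.
So 1 − D = 0.72413, i.e. 0.724 to 3 decimal places.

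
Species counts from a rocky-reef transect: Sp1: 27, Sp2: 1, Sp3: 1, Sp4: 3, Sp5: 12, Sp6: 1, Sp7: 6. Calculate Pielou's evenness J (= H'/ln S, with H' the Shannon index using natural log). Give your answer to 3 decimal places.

Total N = 27+1+1+3+12+1+6 = 51, so the proportions are 0.52941, 0.01961, 0.01961, 0.05882, 0.23529, 0.01961, 0.11765 (working shown to 5 dp, full precision carried).
H' = −Σ pᵢ ln pᵢ = −((-0.33670) + (-0.07709) + (-0.07709) + (-0.16666) + (-0.34045) + (-0.07709) + (-0.25177)) = 1.32687.
With S = 7 species, ln S = 1.94591, so J = 1.32687/1.94591 = 0.68187, i.e. 0.682 to 3 decimal places.

0.682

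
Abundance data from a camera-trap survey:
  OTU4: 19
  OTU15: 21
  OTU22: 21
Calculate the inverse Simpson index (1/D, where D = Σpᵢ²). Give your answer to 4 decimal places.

2.9936

Total N = 19+21+21 = 61, so the proportions are 0.3114754, 0.3442623, 0.3442623 (working shown to 7 dp, full precision carried).
D = 0.3114754² + 0.3442623² + 0.3442623² = 0.0970169 + 0.1185165 + 0.1185165 = 0.3340500.
So 1/D = 2.993564, i.e. 2.9936 to 4 decimal places.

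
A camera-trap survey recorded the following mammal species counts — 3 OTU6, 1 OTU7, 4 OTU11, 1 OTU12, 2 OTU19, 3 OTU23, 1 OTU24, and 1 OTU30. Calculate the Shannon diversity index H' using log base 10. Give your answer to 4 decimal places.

Total N = 3+1+4+1+2+3+1+1 = 16, so the proportions are 0.1875, 0.0625, 0.25, 0.0625, 0.125, 0.1875, 0.0625, 0.0625 (working shown to 6 dp, full precision carried).
Each pᵢ log₁₀ pᵢ term: 0.1875×(-0.726999)=-0.136312, 0.0625×(-1.204120)=-0.075257, 0.25×(-0.602060)=-0.150515, 0.0625×(-1.204120)=-0.075257, 0.125×(-0.903090)=-0.112886, 0.1875×(-0.726999)=-0.136312, 0.0625×(-1.204120)=-0.075257, 0.0625×(-1.204120)=-0.075257.
Sum = -0.837056, so H' = 0.8371.

0.8371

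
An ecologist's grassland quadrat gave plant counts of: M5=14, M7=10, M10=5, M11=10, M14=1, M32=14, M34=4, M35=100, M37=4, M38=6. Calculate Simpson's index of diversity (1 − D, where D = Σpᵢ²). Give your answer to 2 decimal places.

0.62

Total N = 14+10+5+10+1+14+4+100+4+6 = 168, so the proportions are 0.0833, 0.0595, 0.0298, 0.0595, 0.006, 0.0833, 0.0238, 0.5952, 0.0238, 0.0357 (working shown to 4 dp, full precision carried).
D = 0.0833² + 0.0595² + 0.0298² + 0.0595² + 0.006² + 0.0833² + 0.0238² + 0.5952² + 0.0238² + 0.0357² = 0.0069 + 0.0035 + 0.0009 + 0.0035 + 0.0000 + 0.0069 + 0.0006 + 0.3543 + 0.0006 + 0.0013 = 0.3786.
So 1 − D = 0.6214, i.e. 0.62 to 2 decimal places.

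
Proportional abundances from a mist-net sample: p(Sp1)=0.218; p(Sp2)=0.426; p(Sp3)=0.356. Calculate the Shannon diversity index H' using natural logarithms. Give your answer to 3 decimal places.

1.063

Each pᵢ ln pᵢ term (working shown to 5 dp, full precision carried): 0.218×(-1.52326)=-0.33207, 0.426×(-0.85332)=-0.36351, 0.356×(-1.03282)=-0.36769.
Sum = -1.06327, so H' = 1.063.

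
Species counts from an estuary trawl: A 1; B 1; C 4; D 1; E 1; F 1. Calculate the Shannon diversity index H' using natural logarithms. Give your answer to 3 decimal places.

Total N = 1+1+4+1+1+1 = 9, so the proportions are 0.11111, 0.11111, 0.44444, 0.11111, 0.11111, 0.11111 (working shown to 5 dp, full precision carried).
Each pᵢ ln pᵢ term: 0.11111×(-2.19722)=-0.24414, 0.11111×(-2.19722)=-0.24414, 0.44444×(-0.81093)=-0.36041, 0.11111×(-2.19722)=-0.24414, 0.11111×(-2.19722)=-0.24414, 0.11111×(-2.19722)=-0.24414.
Sum = -1.58109, so H' = 1.581.

1.581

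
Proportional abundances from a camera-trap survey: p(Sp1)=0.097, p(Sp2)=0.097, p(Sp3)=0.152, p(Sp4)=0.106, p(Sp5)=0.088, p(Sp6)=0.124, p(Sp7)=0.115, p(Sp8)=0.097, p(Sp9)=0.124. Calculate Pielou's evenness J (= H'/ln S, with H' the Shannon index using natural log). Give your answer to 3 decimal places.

H' = −Σ pᵢ ln pᵢ = −((-0.22631) + (-0.22631) + (-0.28635) + (-0.23790) + (-0.21388) + (-0.25885) + (-0.24872) + (-0.22631) + (-0.25885)) = 2.18346 (working shown to 5 dp, full precision carried).
With S = 9 species, ln S = 2.19722, so J = 2.18346/2.19722 = 0.99373, i.e. 0.994 to 3 decimal places.

0.994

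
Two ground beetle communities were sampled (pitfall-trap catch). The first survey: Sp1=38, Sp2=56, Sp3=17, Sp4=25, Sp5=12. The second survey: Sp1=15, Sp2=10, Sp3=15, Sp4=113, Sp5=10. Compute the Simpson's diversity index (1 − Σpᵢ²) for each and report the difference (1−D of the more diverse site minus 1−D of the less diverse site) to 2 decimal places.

The first survey: N=148, proportions 0.2568, 0.3784, 0.1149, 0.1689, 0.0811, giving 1−D = 0.7426 (working shown to 4 dp, full precision carried).
The second survey: N=163, proportions 0.092, 0.0613, 0.092, 0.6933, 0.0613, giving 1−D = 0.4949.
Difference = |0.7426 − 0.4949| = 0.2477, i.e. 0.25 to 2 decimal places.

0.25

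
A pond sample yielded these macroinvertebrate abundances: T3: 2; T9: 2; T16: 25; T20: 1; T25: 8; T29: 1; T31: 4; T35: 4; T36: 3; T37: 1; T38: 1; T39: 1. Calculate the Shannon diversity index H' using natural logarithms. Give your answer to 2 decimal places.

Total N = 2+2+25+1+8+1+4+4+3+1+1+1 = 53, so the proportions are 0.0377, 0.0377, 0.4717, 0.0189, 0.1509, 0.0189, 0.0755, 0.0755, 0.0566, 0.0189, 0.0189, 0.0189 (working shown to 4 dp, full precision carried).
Each pᵢ ln pᵢ term: 0.0377×(-3.2771)=-0.1237, 0.0377×(-3.2771)=-0.1237, 0.4717×(-0.7514)=-0.3544, 0.0189×(-3.9703)=-0.0749, 0.1509×(-1.8909)=-0.2854, 0.0189×(-3.9703)=-0.0749, 0.0755×(-2.5840)=-0.1950, 0.0755×(-2.5840)=-0.1950, 0.0566×(-2.8717)=-0.1625, 0.0189×(-3.9703)=-0.0749, 0.0189×(-3.9703)=-0.0749, 0.0189×(-3.9703)=-0.0749.
Sum = -1.8143, so H' = 1.81.

1.81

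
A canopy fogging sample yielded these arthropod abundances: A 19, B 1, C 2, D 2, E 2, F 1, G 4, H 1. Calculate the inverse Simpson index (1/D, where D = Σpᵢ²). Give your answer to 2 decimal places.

Total N = 19+1+2+2+2+1+4+1 = 32, so the proportions are 0.59375, 0.03125, 0.0625, 0.0625, 0.0625, 0.03125, 0.125, 0.03125 (working shown to 5 dp, full precision carried).
D = 0.59375² + 0.03125² + 0.0625² + 0.0625² + 0.0625² + 0.03125² + 0.125² + 0.03125² = 0.35254 + 0.00098 + 0.00391 + 0.00391 + 0.00391 + 0.00098 + 0.01562 + 0.00098 = 0.38281.
So 1/D = 2.6122, i.e. 2.61 to 2 decimal places.

2.61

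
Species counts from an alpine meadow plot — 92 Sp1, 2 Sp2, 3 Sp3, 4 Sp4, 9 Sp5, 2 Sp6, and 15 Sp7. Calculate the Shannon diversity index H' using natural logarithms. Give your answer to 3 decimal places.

1.002

Total N = 92+2+3+4+9+2+15 = 127, so the proportions are 0.72441, 0.01575, 0.02362, 0.0315, 0.07087, 0.01575, 0.11811 (working shown to 5 dp, full precision carried).
Each pᵢ ln pᵢ term: 0.72441×(-0.32240)=-0.23355, 0.01575×(-4.15104)=-0.06537, 0.02362×(-3.74557)=-0.08848, 0.0315×(-3.45789)=-0.10891, 0.07087×(-2.64696)=-0.18758, 0.01575×(-4.15104)=-0.06537, 0.11811×(-2.13614)=-0.25230.
Sum = -1.00156, so H' = 1.002.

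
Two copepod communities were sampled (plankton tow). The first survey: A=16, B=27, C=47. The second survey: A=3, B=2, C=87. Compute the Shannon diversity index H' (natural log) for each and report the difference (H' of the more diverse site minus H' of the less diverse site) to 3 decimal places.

0.760

The first survey: N=90, proportions 0.17778, 0.3, 0.52222, giving H' = 1.00752 (working shown to 5 dp, full precision carried).
The second survey: N=92, proportions 0.03261, 0.02174, 0.94565, giving H' = 0.24770.
Difference = |1.00752 − 0.24770| = 0.75982, i.e. 0.760 to 3 decimal places.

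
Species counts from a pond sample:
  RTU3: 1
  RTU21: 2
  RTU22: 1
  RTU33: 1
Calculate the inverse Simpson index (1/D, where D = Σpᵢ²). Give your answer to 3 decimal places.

3.571

Total N = 1+2+1+1 = 5, so the proportions are 0.2, 0.4, 0.2, 0.2 (working shown to 7 dp, full precision carried).
D = 0.2² + 0.4² + 0.2² + 0.2² = 0.0400000 + 0.1600000 + 0.0400000 + 0.0400000 = 0.2800000.
So 1/D = 3.57143, i.e. 3.571 to 3 decimal places.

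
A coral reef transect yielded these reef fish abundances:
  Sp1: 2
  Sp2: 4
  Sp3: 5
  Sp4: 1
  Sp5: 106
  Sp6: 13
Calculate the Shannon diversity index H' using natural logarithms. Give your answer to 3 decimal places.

Total N = 2+4+5+1+106+13 = 131, so the proportions are 0.01527, 0.03053, 0.03817, 0.00763, 0.80916, 0.09924 (working shown to 5 dp, full precision carried).
Each pᵢ ln pᵢ term: 0.01527×(-4.18205)=-0.06385, 0.03053×(-3.48890)=-0.10653, 0.03817×(-3.26576)=-0.12465, 0.00763×(-4.87520)=-0.03722, 0.80916×(-0.21176)=-0.17135, 0.09924×(-2.31025)=-0.22926.
Sum = -0.73285, so H' = 0.733.

0.733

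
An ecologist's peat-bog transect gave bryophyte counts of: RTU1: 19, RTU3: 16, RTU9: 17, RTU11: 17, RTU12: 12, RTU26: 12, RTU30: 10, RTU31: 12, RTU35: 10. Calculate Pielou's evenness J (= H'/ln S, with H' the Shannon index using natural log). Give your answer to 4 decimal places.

0.9881

Total N = 19+16+17+17+12+12+10+12+10 = 125, so the proportions are 0.152, 0.128, 0.136, 0.136, 0.096, 0.096, 0.08, 0.096, 0.08 (working shown to 6 dp, full precision carried).
H' = −Σ pᵢ ln pᵢ = −((-0.286349) + (-0.263133) + (-0.271334) + (-0.271334) + (-0.224967) + (-0.224967) + (-0.202058) + (-0.224967) + (-0.202058)) = 2.171167.
With S = 9 species, ln S = 2.197225, so J = 2.171167/2.197225 = 0.988141, i.e. 0.9881 to 4 decimal places.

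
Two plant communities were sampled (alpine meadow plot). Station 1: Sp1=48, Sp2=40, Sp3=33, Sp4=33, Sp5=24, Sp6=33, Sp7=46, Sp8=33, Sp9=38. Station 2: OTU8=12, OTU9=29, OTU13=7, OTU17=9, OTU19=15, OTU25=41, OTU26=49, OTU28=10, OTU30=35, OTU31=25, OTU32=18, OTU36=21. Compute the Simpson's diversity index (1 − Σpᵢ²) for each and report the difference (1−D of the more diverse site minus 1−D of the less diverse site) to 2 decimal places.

0.00

Station 1: N=328, proportions 0.1463, 0.122, 0.1006, 0.1006, 0.0732, 0.1006, 0.1402, 0.1006, 0.1159, giving 1−D = 0.8848 (working shown to 4 dp, full precision carried).
Station 2: N=271, proportions 0.0443, 0.107, 0.0258, 0.0332, 0.0554, 0.1513, 0.1808, 0.0369, 0.1292, 0.0923, 0.0664, 0.0775, giving 1−D = 0.8892.
Difference = |0.8848 − 0.8892| = 0.0044, i.e. 0.00 to 2 decimal places.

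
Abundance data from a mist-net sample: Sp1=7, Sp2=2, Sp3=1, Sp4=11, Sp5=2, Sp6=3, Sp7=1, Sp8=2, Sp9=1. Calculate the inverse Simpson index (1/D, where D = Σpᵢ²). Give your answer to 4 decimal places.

4.6392

Total N = 7+2+1+11+2+3+1+2+1 = 30, so the proportions are 0.23333333, 0.06666667, 0.03333333, 0.36666667, 0.06666667, 0.1, 0.03333333, 0.06666667, 0.03333333 (working shown to 8 dp, full precision carried).
D = 0.23333333² + 0.06666667² + 0.03333333² + 0.36666667² + 0.06666667² + 0.1² + 0.03333333² + 0.06666667² + 0.03333333² = 0.05444444 + 0.00444444 + 0.00111111 + 0.13444444 + 0.00444444 + 0.01000000 + 0.00111111 + 0.00444444 + 0.00111111 = 0.21555556.
So 1/D = 4.639175, i.e. 4.6392 to 4 decimal places.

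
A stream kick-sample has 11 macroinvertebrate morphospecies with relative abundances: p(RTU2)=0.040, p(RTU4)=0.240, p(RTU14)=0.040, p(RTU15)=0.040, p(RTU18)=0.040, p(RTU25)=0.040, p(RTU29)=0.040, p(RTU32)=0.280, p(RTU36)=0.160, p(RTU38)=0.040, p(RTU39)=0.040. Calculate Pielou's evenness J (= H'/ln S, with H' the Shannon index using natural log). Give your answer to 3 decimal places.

H' = −Σ pᵢ ln pᵢ = −((-0.12876) + (-0.34251) + (-0.12876) + (-0.12876) + (-0.12876) + (-0.12876) + (-0.12876) + (-0.35643) + (-0.29321) + (-0.12876) + (-0.12876)) = 2.02219 (working shown to 5 dp, full precision carried).
With S = 11 species, ln S = 2.39790, so J = 2.02219/2.39790 = 0.84332, i.e. 0.843 to 3 decimal places.

0.843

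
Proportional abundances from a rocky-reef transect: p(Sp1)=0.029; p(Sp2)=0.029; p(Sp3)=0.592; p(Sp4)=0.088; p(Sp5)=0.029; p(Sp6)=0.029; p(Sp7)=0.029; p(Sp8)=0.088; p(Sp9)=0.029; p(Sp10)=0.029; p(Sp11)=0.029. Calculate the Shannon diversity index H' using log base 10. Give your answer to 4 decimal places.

0.6773

Each pᵢ log₁₀ pᵢ term (working shown to 6 dp, full precision carried): 0.029×(-1.537602)=-0.044590, 0.029×(-1.537602)=-0.044590, 0.592×(-0.227678)=-0.134786, 0.088×(-1.055517)=-0.092886, 0.029×(-1.537602)=-0.044590, 0.029×(-1.537602)=-0.044590, 0.029×(-1.537602)=-0.044590, 0.088×(-1.055517)=-0.092886, 0.029×(-1.537602)=-0.044590, 0.029×(-1.537602)=-0.044590, 0.029×(-1.537602)=-0.044590.
Sum = -0.677280, so H' = 0.6773.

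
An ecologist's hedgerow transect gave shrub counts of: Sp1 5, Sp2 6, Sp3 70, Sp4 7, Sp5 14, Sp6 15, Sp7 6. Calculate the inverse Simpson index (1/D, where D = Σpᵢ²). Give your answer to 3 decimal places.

2.767

Total N = 5+6+70+7+14+15+6 = 123, so the proportions are 0.04065, 0.04878, 0.569106, 0.056911, 0.113821, 0.121951, 0.04878 (working shown to 6 dp, full precision carried).
D = 0.04065² + 0.04878² + 0.569106² + 0.056911² + 0.113821² + 0.121951² + 0.04878² = 0.001652 + 0.002380 + 0.323881 + 0.003239 + 0.012955 + 0.014872 + 0.002380 = 0.361359.
So 1/D = 2.76733, i.e. 2.767 to 3 decimal places.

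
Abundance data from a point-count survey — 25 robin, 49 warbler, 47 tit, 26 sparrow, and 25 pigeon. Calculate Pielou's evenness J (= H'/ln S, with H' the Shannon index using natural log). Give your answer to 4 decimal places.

0.9683

Total N = 25+49+47+26+25 = 172, so the proportions are 0.145349, 0.284884, 0.273256, 0.151163, 0.145349 (working shown to 6 dp, full precision carried).
H' = −Σ pᵢ ln pᵢ = −((-0.280322) + (-0.357721) + (-0.354508) + (-0.285607) + (-0.280322)) = 1.558480.
With S = 5 species, ln S = 1.609438, so J = 1.558480/1.609438 = 0.968338, i.e. 0.9683 to 4 decimal places.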